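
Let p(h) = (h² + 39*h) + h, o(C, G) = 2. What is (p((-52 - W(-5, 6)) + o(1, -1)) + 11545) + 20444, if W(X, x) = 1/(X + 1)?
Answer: 519585/16 ≈ 32474.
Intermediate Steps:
W(X, x) = 1/(1 + X)
p(h) = h² + 40*h
(p((-52 - W(-5, 6)) + o(1, -1)) + 11545) + 20444 = (((-52 - 1/(1 - 5)) + 2)*(40 + ((-52 - 1/(1 - 5)) + 2)) + 11545) + 20444 = (((-52 - 1/(-4)) + 2)*(40 + ((-52 - 1/(-4)) + 2)) + 11545) + 20444 = (((-52 - 1*(-¼)) + 2)*(40 + ((-52 - 1*(-¼)) + 2)) + 11545) + 20444 = (((-52 + ¼) + 2)*(40 + ((-52 + ¼) + 2)) + 11545) + 20444 = ((-207/4 + 2)*(40 + (-207/4 + 2)) + 11545) + 20444 = (-199*(40 - 199/4)/4 + 11545) + 20444 = (-199/4*(-39/4) + 11545) + 20444 = (7761/16 + 11545) + 20444 = 192481/16 + 20444 = 519585/16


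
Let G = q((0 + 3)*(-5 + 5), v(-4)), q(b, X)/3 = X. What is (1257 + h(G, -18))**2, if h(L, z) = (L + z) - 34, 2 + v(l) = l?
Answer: 1408969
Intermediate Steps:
v(l) = -2 + l
q(b, X) = 3*X
G = -18 (G = 3*(-2 - 4) = 3*(-6) = -18)
h(L, z) = -34 + L + z
(1257 + h(G, -18))**2 = (1257 + (-34 - 18 - 18))**2 = (1257 - 70)**2 = 1187**2 = 1408969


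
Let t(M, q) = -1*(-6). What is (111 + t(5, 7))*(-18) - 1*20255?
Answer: -22361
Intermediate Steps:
t(M, q) = 6
(111 + t(5, 7))*(-18) - 1*20255 = (111 + 6)*(-18) - 1*20255 = 117*(-18) - 20255 = -2106 - 20255 = -22361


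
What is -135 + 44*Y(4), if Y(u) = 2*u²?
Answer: 1273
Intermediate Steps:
-135 + 44*Y(4) = -135 + 44*(2*4²) = -135 + 44*(2*16) = -135 + 44*32 = -135 + 1408 = 1273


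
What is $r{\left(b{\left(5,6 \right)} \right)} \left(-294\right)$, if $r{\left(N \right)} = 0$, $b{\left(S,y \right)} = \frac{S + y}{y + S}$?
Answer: $0$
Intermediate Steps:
$b{\left(S,y \right)} = 1$ ($b{\left(S,y \right)} = \frac{S + y}{S + y} = 1$)
$r{\left(b{\left(5,6 \right)} \right)} \left(-294\right) = 0 \left(-294\right) = 0$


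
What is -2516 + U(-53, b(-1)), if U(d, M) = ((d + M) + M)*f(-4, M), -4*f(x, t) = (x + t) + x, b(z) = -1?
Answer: -10559/4 ≈ -2639.8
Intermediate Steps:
f(x, t) = -x/2 - t/4 (f(x, t) = -((x + t) + x)/4 = -((t + x) + x)/4 = -(t + 2*x)/4 = -x/2 - t/4)
U(d, M) = (2 - M/4)*(d + 2*M) (U(d, M) = ((d + M) + M)*(-1/2*(-4) - M/4) = ((M + d) + M)*(2 - M/4) = (d + 2*M)*(2 - M/4) = (2 - M/4)*(d + 2*M))
-2516 + U(-53, b(-1)) = -2516 - (-8 - 1)*(-53 + 2*(-1))/4 = -2516 - 1/4*(-9)*(-53 - 2) = -2516 - 1/4*(-9)*(-55) = -2516 - 495/4 = -10559/4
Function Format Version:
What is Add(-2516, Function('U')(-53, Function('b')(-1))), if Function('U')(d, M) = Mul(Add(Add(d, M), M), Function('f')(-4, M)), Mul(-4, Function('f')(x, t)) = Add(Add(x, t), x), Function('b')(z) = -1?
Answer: Rational(-10559, 4) ≈ -2639.8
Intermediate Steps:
Function('f')(x, t) = Add(Mul(Rational(-1, 2), x), Mul(Rational(-1, 4), t)) (Function('f')(x, t) = Mul(Rational(-1, 4), Add(Add(x, t), x)) = Mul(Rational(-1, 4), Add(Add(t, x), x)) = Mul(Rational(-1, 4), Add(t, Mul(2, x))) = Add(Mul(Rational(-1, 2), x), Mul(Rational(-1, 4), t)))
Function('U')(d, M) = Mul(Add(2, Mul(Rational(-1, 4), M)), Add(d, Mul(2, M))) (Function('U')(d, M) = Mul(Add(Add(d, M), M), Add(Mul(Rational(-1, 2), -4), Mul(Rational(-1, 4), M))) = Mul(Add(Add(M, d), M), Add(2, Mul(Rational(-1, 4), M))) = Mul(Add(d, Mul(2, M)), Add(2, Mul(Rational(-1, 4), M))) = Mul(Add(2, Mul(Rational(-1, 4), M)), Add(d, Mul(2, M))))
Add(-2516, Function('U')(-53, Function('b')(-1))) = Add(-2516, Mul(Rational(-1, 4), Add(-8, -1), Add(-53, Mul(2, -1)))) = Add(-2516, Mul(Rational(-1, 4), -9, Add(-53, -2))) = Add(-2516, Mul(Rational(-1, 4), -9, -55)) = Add(-2516, Rational(-495, 4)) = Rational(-10559, 4)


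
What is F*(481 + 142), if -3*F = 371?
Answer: -231133/3 ≈ -77044.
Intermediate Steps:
F = -371/3 (F = -1/3*371 = -371/3 ≈ -123.67)
F*(481 + 142) = -371*(481 + 142)/3 = -371/3*623 = -231133/3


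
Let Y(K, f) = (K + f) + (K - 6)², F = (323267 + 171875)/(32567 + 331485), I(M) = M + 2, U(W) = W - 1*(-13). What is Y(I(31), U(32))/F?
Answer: 146894982/247571 ≈ 593.34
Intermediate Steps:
U(W) = 13 + W (U(W) = W + 13 = 13 + W)
I(M) = 2 + M
F = 247571/182026 (F = 495142/364052 = 495142*(1/364052) = 247571/182026 ≈ 1.3601)
Y(K, f) = K + f + (-6 + K)² (Y(K, f) = (K + f) + (-6 + K)² = K + f + (-6 + K)²)
Y(I(31), U(32))/F = ((2 + 31) + (13 + 32) + (-6 + (2 + 31))²)/(247571/182026) = (33 + 45 + (-6 + 33)²)*(182026/247571) = (33 + 45 + 27²)*(182026/247571) = (33 + 45 + 729)*(182026/247571) = 807*(182026/247571) = 146894982/247571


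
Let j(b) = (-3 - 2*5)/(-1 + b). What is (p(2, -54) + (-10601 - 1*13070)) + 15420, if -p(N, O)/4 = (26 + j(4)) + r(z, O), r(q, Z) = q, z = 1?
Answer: -25025/3 ≈ -8341.7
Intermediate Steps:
j(b) = -13/(-1 + b) (j(b) = (-3 - 10)/(-1 + b) = -13/(-1 + b))
p(N, O) = -272/3 (p(N, O) = -4*((26 - 13/(-1 + 4)) + 1) = -4*((26 - 13/3) + 1) = -4*(65/3 + 1) = -4*68/3 = -272/3)
(p(2, -54) + (-10601 - 1*13070)) + 15420 = (-272/3 + (-10601 - 1*13070)) + 15420 = (-272/3 + (-10601 - 13070)) + 15420 = (-272/3 - 23671) + 15420 = -71285/3 + 15420 = -25025/3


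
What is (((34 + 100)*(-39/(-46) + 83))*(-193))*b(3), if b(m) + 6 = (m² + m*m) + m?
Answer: -748123005/23 ≈ -3.2527e+7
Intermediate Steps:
b(m) = -6 + m + 2*m² (b(m) = -6 + ((m² + m*m) + m) = -6 + ((m² + m²) + m) = -6 + (2*m² + m) = -6 + (m + 2*m²) = -6 + m + 2*m²)
(((34 + 100)*(-39/(-46) + 83))*(-193))*b(3) = (((34 + 100)*(-39/(-46) + 83))*(-193))*(-6 + 3 + 2*3²) = ((134*(-39*(-1/46) + 83))*(-193))*(-6 + 3 + 2*9) = ((134*(39/46 + 83))*(-193))*(-6 + 3 + 18) = ((134*(3857/46))*(-193))*15 = ((258419/23)*(-193))*15 = -49874867/23*15 = -748123005/23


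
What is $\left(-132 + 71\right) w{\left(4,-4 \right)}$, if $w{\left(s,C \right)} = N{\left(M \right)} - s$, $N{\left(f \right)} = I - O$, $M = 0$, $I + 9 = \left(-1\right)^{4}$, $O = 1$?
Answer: $793$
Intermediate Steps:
$I = -8$ ($I = -9 + \left(-1\right)^{4} = -9 + 1 = -8$)
$N{\left(f \right)} = -9$ ($N{\left(f \right)} = -8 - 1 = -9$)
$w{\left(s,C \right)} = -9 - s$
$\left(-132 + 71\right) w{\left(4,-4 \right)} = \left(-132 + 71\right) \left(-9 - 4\right) = - 61 \left(-9 - 4\right) = \left(-61\right) \left(-13\right) = 793$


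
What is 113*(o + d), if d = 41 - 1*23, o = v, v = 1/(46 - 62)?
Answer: 32431/16 ≈ 2026.9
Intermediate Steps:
v = -1/16 (v = 1/(-16) = -1/16 ≈ -0.062500)
o = -1/16 ≈ -0.062500
d = 18 (d = 41 - 23 = 18)
113*(o + d) = 113*(-1/16 + 18) = 113*(287/16) = 32431/16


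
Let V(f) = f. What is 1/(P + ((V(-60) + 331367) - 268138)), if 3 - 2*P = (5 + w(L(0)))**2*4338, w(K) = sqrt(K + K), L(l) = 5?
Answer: 50978/18168554879 - 86760*sqrt(10)/18168554879 ≈ -1.2295e-5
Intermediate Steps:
w(K) = sqrt(2)*sqrt(K) (w(K) = sqrt(2*K) = sqrt(2)*sqrt(K))
P = 3/2 - 2169*(5 + sqrt(10))**2 (P = 3/2 - (5 + sqrt(2)*sqrt(5))**2*4338/2 = 3/2 - (5 + sqrt(10))**2*4338/2 = 3/2 - 2169*(5 + sqrt(10))**2 ≈ -1.4450e+5)
1/(P + ((V(-60) + 331367) - 268138)) = 1/((-151827/2 - 21690*sqrt(10)) + ((-60 + 331367) - 268138)) = 1/((-151827/2 - 21690*sqrt(10)) + (331307 - 268138)) = 1/((-151827/2 - 21690*sqrt(10)) + 63169) = 1/(-25489/2 - 21690*sqrt(10))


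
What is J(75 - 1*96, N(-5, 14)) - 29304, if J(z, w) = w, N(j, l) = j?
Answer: -29309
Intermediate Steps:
J(75 - 1*96, N(-5, 14)) - 29304 = -5 - 29304 = -29309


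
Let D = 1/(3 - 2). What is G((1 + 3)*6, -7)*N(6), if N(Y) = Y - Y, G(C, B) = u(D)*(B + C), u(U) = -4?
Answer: 0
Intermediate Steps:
D = 1 (D = 1/1 = 1)
G(C, B) = -4*B - 4*C (G(C, B) = -4*(B + C) = -4*B - 4*C)
N(Y) = 0
G((1 + 3)*6, -7)*N(6) = (-4*(-7) - 4*(1 + 3)*6)*0 = (28 - 16*6)*0 = (28 - 4*24)*0 = (28 - 96)*0 = -68*0 = 0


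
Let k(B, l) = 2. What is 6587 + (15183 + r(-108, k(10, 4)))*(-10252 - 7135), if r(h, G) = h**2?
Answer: -466782202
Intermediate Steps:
6587 + (15183 + r(-108, k(10, 4)))*(-10252 - 7135) = 6587 + (15183 + (-108)**2)*(-10252 - 7135) = 6587 + (15183 + 11664)*(-17387) = 6587 + 26847*(-17387) = 6587 - 466788789 = -466782202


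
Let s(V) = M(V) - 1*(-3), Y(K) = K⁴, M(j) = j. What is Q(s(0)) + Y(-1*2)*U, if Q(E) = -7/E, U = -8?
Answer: -391/3 ≈ -130.33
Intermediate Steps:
s(V) = 3 + V (s(V) = V - 1*(-3) = V + 3 = 3 + V)
Q(s(0)) + Y(-1*2)*U = -7/(3 + 0) + (-1*2)⁴*(-8) = -7/3 + (-2)⁴*(-8) = -7*⅓ + 16*(-8) = -7/3 - 128 = -391/3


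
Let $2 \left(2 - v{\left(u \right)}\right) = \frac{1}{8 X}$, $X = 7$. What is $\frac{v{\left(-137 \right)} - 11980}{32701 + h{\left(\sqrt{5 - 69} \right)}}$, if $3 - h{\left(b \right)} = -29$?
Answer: $- \frac{447179}{1222032} \approx -0.36593$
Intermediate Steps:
$h{\left(b \right)} = 32$ ($h{\left(b \right)} = 3 - -29 = 3 + 29 = 32$)
$v{\left(u \right)} = \frac{223}{112}$ ($v{\left(u \right)} = 2 - \frac{1}{2 \cdot 8 \cdot 7} = 2 - \frac{1}{2 \cdot 56} = 2 - \frac{1}{112} = \frac{223}{112}$)
$\frac{v{\left(-137 \right)} - 11980}{32701 + h{\left(\sqrt{5 - 69} \right)}} = \frac{\frac{223}{112} - 11980}{32701 + 32} = - \frac{1341537}{112 \cdot 32733} = \left(- \frac{1341537}{112}\right) \frac{1}{32733} = - \frac{447179}{1222032}$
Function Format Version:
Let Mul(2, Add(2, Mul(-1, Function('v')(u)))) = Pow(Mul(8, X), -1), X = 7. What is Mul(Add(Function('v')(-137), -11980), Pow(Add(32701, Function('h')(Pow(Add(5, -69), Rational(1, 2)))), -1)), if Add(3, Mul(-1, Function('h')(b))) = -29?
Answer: Rational(-447179, 1222032) ≈ -0.36593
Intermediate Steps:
Function('h')(b) = 32 (Function('h')(b) = Add(3, Mul(-1, -29)) = Add(3, 29) = 32)
Function('v')(u) = Rational(223, 112) (Function('v')(u) = Add(2, Mul(Rational(-1, 2), Pow(Mul(8, 7), -1))) = Add(2, Mul(Rational(-1, 2), Pow(56, -1))) = Add(2, Mul(Rational(-1, 2), Rational(1, 56))) = Add(2, Rational(-1, 112)) = Rational(223, 112))
Mul(Add(Function('v')(-137), -11980), Pow(Add(32701, Function('h')(Pow(Add(5, -69), Rational(1, 2)))), -1)) = Mul(Add(Rational(223, 112), -11980), Pow(Add(32701, 32), -1)) = Mul(Rational(-1341537, 112), Pow(32733, -1)) = Mul(Rational(-1341537, 112), Rational(1, 32733)) = Rational(-447179, 1222032)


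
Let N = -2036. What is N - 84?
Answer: -2120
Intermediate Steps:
N - 84 = -2036 - 84 = -2120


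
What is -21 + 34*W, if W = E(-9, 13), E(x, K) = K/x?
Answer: -631/9 ≈ -70.111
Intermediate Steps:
W = -13/9 (W = 13/(-9) = 13*(-⅑) = -13/9 ≈ -1.4444)
-21 + 34*W = -21 + 34*(-13/9) = -21 - 442/9 = -631/9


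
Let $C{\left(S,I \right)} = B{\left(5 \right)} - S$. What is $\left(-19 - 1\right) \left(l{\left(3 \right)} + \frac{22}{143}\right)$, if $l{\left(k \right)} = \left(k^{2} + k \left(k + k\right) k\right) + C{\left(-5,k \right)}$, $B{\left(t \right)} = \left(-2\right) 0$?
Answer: $- \frac{17720}{13} \approx -1363.1$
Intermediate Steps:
$B{\left(t \right)} = 0$
$C{\left(S,I \right)} = - S$ ($C{\left(S,I \right)} = 0 - S = - S$)
$l{\left(k \right)} = 5 + k^{2} + 2 k^{3}$ ($l{\left(k \right)} = \left(k^{2} + k \left(k + k\right) k\right) - -5 = \left(k^{2} + k 2 k k\right) + 5 = \left(k^{2} + 2 k^{2} k\right) + 5 = \left(k^{2} + 2 k^{3}\right) + 5 = 5 + k^{2} + 2 k^{3}$)
$\left(-19 - 1\right) \left(l{\left(3 \right)} + \frac{22}{143}\right) = \left(-19 - 1\right) \left(\left(5 + 3^{2} + 2 \cdot 3^{3}\right) + \frac{22}{143}\right) = \left(-19 - 1\right) \left(\left(5 + 9 + 2 \cdot 27\right) + 22 \cdot \frac{1}{143}\right) = - 20 \left(\left(5 + 9 + 54\right) + \frac{2}{13}\right) = - 20 \left(68 + \frac{2}{13}\right) = \left(-20\right) \frac{886}{13} = - \frac{17720}{13}$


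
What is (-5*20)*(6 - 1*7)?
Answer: 100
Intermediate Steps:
(-5*20)*(6 - 1*7) = -100*(6 - 7) = -100*(-1) = 100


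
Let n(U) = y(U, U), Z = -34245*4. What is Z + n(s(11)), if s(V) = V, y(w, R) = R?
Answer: -136969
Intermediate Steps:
Z = -136980
n(U) = U
Z + n(s(11)) = -136980 + 11 = -136969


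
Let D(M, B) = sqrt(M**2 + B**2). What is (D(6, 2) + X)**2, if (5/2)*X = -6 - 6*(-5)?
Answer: 3304/25 + 192*sqrt(10)/5 ≈ 253.59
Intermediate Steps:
D(M, B) = sqrt(B**2 + M**2)
X = 48/5 (X = 2*(-6 - 6*(-5))/5 = 2*(-6 + 30)/5 = (2/5)*24 = 48/5 ≈ 9.6000)
(D(6, 2) + X)**2 = (sqrt(2**2 + 6**2) + 48/5)**2 = (sqrt(4 + 36) + 48/5)**2 = (sqrt(40) + 48/5)**2 = (2*sqrt(10) + 48/5)**2 = (48/5 + 2*sqrt(10))**2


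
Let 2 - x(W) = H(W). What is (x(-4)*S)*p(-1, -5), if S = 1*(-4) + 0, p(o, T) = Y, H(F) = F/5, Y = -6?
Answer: 336/5 ≈ 67.200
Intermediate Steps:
H(F) = F/5 (H(F) = F*(1/5) = F/5)
p(o, T) = -6
x(W) = 2 - W/5
S = -4 (S = -4 + 0 = -4)
(x(-4)*S)*p(-1, -5) = ((2 - 1/5*(-4))*(-4))*(-6) = ((2 + 4/5)*(-4))*(-6) = ((14/5)*(-4))*(-6) = -56/5*(-6) = 336/5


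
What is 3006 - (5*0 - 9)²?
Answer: 2925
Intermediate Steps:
3006 - (5*0 - 9)² = 3006 - (0 - 9)² = 3006 - 1*(-9)² = 3006 - 1*81 = 3006 - 81 = 2925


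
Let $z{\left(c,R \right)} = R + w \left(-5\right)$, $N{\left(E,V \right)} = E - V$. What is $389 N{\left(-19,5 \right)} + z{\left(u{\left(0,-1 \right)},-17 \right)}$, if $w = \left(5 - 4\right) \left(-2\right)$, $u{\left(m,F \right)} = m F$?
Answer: $-9343$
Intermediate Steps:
$u{\left(m,F \right)} = F m$
$w = -2$ ($w = 1 \left(-2\right) = -2$)
$z{\left(c,R \right)} = 10 + R$ ($z{\left(c,R \right)} = R - -10 = R + 10 = 10 + R$)
$389 N{\left(-19,5 \right)} + z{\left(u{\left(0,-1 \right)},-17 \right)} = 389 \left(-19 - 5\right) + \left(10 - 17\right) = 389 \left(-19 - 5\right) - 7 = 389 \left(-24\right) - 7 = -9336 - 7 = -9343$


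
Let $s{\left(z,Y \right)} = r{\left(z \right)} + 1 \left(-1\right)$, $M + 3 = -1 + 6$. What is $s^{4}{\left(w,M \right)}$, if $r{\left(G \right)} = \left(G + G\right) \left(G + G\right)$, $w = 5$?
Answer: $96059601$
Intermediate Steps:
$M = 2$ ($M = -3 + \left(-1 + 6\right) = -3 + 5 = 2$)
$r{\left(G \right)} = 4 G^{2}$ ($r{\left(G \right)} = 2 G 2 G = 4 G^{2}$)
$s{\left(z,Y \right)} = -1 + 4 z^{2}$ ($s{\left(z,Y \right)} = 4 z^{2} + 1 \left(-1\right) = 4 z^{2} - 1 = -1 + 4 z^{2}$)
$s^{4}{\left(w,M \right)} = \left(-1 + 4 \cdot 5^{2}\right)^{4} = \left(-1 + 4 \cdot 25\right)^{4} = \left(-1 + 100\right)^{4} = 99^{4} = 96059601$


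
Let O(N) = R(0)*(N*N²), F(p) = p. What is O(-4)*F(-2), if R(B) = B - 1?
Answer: -128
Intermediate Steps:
R(B) = -1 + B
O(N) = -N³ (O(N) = (-1 + 0)*(N*N²) = -N³)
O(-4)*F(-2) = -1*(-4)³*(-2) = -1*(-64)*(-2) = 64*(-2) = -128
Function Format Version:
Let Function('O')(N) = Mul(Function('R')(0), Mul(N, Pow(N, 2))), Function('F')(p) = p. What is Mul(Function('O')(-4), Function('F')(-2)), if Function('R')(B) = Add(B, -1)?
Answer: -128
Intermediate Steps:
Function('R')(B) = Add(-1, B)
Function('O')(N) = Mul(-1, Pow(N, 3)) (Function('O')(N) = Mul(Add(-1, 0), Mul(N, Pow(N, 2))) = Mul(-1, Pow(N, 3)))
Mul(Function('O')(-4), Function('F')(-2)) = Mul(Mul(-1, Pow(-4, 3)), -2) = Mul(Mul(-1, -64), -2) = Mul(64, -2) = -128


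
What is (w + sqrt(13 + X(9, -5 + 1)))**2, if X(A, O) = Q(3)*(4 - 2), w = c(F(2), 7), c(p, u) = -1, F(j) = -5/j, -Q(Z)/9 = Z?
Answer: (1 - I*sqrt(41))**2 ≈ -40.0 - 12.806*I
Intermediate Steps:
Q(Z) = -9*Z
w = -1
X(A, O) = -54 (X(A, O) = (-9*3)*(4 - 2) = -27*2 = -54)
(w + sqrt(13 + X(9, -5 + 1)))**2 = (-1 + sqrt(13 - 54))**2 = (-1 + sqrt(-41))**2 = (-1 + I*sqrt(41))**2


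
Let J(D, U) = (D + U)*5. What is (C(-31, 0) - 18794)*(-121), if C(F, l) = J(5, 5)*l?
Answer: 2274074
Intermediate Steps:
J(D, U) = 5*D + 5*U
C(F, l) = 50*l (C(F, l) = (5*5 + 5*5)*l = (25 + 25)*l = 50*l)
(C(-31, 0) - 18794)*(-121) = (50*0 - 18794)*(-121) = (0 - 18794)*(-121) = -18794*(-121) = 2274074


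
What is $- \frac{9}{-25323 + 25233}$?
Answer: $\frac{1}{10} \approx 0.1$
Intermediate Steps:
$- \frac{9}{-25323 + 25233} = - \frac{9}{-90} = \left(-9\right) \left(- \frac{1}{90}\right) = \frac{1}{10}$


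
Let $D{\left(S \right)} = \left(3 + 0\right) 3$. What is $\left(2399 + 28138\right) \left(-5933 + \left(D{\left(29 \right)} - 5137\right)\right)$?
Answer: $-337769757$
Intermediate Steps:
$D{\left(S \right)} = 9$ ($D{\left(S \right)} = 3 \cdot 3 = 9$)
$\left(2399 + 28138\right) \left(-5933 + \left(D{\left(29 \right)} - 5137\right)\right) = \left(2399 + 28138\right) \left(-5933 + \left(9 - 5137\right)\right) = 30537 \left(-5933 + \left(9 - 5137\right)\right) = 30537 \left(-5933 - 5128\right) = 30537 \left(-11061\right) = -337769757$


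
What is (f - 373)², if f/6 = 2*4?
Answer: 105625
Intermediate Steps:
f = 48 (f = 6*(2*4) = 6*8 = 48)
(f - 373)² = (48 - 373)² = (-325)² = 105625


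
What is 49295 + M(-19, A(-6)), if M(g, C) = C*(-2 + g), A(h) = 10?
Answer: 49085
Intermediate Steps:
49295 + M(-19, A(-6)) = 49295 + 10*(-2 - 19) = 49295 + 10*(-21) = 49295 - 210 = 49085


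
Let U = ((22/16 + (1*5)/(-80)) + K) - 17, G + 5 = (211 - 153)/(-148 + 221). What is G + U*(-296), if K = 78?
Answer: -2693511/146 ≈ -18449.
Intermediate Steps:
G = -307/73 (G = -5 + (211 - 153)/(-148 + 221) = -5 + 58/73 = -307/73 ≈ -4.2055)
U = 997/16 (U = ((22/16 + (1*5)/(-80)) + 78) - 17 = ((22*(1/16) + 5*(-1/80)) + 78) - 17 = ((11/8 - 1/16) + 78) - 17 = (21/16 + 78) - 17 = 1269/16 - 17 = 997/16 ≈ 62.313)
G + U*(-296) = -307/73 + (997/16)*(-296) = -307/73 - 36889/2 = -2693511/146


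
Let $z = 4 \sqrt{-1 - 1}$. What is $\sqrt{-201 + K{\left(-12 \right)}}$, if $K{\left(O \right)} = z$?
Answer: $\sqrt{-201 + 4 i \sqrt{2}} \approx 0.1995 + 14.179 i$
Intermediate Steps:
$z = 4 i \sqrt{2}$ ($z = 4 \sqrt{-2} = 4 i \sqrt{2} \approx 5.6569 i$)
$K{\left(O \right)} = 4 i \sqrt{2}$
$\sqrt{-201 + K{\left(-12 \right)}} = \sqrt{-201 + 4 i \sqrt{2}}$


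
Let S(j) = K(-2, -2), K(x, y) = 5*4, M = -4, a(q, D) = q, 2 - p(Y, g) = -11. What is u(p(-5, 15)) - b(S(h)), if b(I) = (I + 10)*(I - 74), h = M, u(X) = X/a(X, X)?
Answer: 1621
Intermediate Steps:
p(Y, g) = 13 (p(Y, g) = 2 - 1*(-11) = 2 + 11 = 13)
u(X) = 1 (u(X) = X/X = 1)
h = -4
K(x, y) = 20
S(j) = 20
b(I) = (-74 + I)*(10 + I) (b(I) = (10 + I)*(-74 + I) = (-74 + I)*(10 + I))
u(p(-5, 15)) - b(S(h)) = 1 - (-740 + 20² - 64*20) = 1 - (-740 + 400 - 1280) = 1 - 1*(-1620) = 1 + 1620 = 1621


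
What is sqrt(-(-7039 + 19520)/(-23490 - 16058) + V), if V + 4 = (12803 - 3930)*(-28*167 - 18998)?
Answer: I*sqrt(82135554240581209)/19774 ≈ 14493.0*I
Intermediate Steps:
V = -210059406 (V = -4 + (12803 - 3930)*(-28*167 - 18998) = -4 + 8873*(-4676 - 18998) = -4 + 8873*(-23674) = -4 - 210059402 = -210059406)
sqrt(-(-7039 + 19520)/(-23490 - 16058) + V) = sqrt(-(-7039 + 19520)/(-23490 - 16058) - 210059406) = sqrt(-12481/(-39548) - 210059406) = sqrt(-12481*(-1)/39548 - 210059406) = sqrt(-1*(-12481/39548) - 210059406) = sqrt(12481/39548 - 210059406) = sqrt(-8307429376007/39548) = I*sqrt(82135554240581209)/19774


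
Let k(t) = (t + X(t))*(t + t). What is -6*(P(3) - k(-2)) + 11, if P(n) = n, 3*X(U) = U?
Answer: 57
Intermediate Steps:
X(U) = U/3
k(t) = 8*t²/3 (k(t) = (t + t/3)*(t + t) = (4*t/3)*(2*t) = 8*t²/3)
-6*(P(3) - k(-2)) + 11 = -6*(3 - 8*(-2)²/3) + 11 = -6*(3 - 8*4/3) + 11 = -6*(3 - 1*32/3) + 11 = -6*(3 - 32/3) + 11 = -6*(-23/3) + 11 = 46 + 11 = 57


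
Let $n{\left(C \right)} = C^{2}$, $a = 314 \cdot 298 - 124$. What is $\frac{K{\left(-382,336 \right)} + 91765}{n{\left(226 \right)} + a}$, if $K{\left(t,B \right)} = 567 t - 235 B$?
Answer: $- \frac{203789}{144524} \approx -1.4101$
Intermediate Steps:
$K{\left(t,B \right)} = - 235 B + 567 t$
$a = 93448$ ($a = 93572 - 124 = 93448$)
$\frac{K{\left(-382,336 \right)} + 91765}{n{\left(226 \right)} + a} = \frac{\left(\left(-235\right) 336 + 567 \left(-382\right)\right) + 91765}{226^{2} + 93448} = \frac{\left(-78960 - 216594\right) + 91765}{51076 + 93448} = \frac{-295554 + 91765}{144524} = \left(-203789\right) \frac{1}{144524} = - \frac{203789}{144524}$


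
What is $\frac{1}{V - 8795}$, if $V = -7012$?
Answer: $- \frac{1}{15807} \approx -6.3263 \cdot 10^{-5}$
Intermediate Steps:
$\frac{1}{V - 8795} = \frac{1}{-7012 - 8795} = \frac{1}{-15807} = - \frac{1}{15807}$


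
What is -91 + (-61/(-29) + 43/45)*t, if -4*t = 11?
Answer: -129733/1305 ≈ -99.412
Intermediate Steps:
t = -11/4 (t = -1/4*11 = -11/4 ≈ -2.7500)
-91 + (-61/(-29) + 43/45)*t = -91 + (-61/(-29) + 43/45)*(-11/4) = -91 + (-61*(-1/29) + 43*(1/45))*(-11/4) = -91 + (61/29 + 43/45)*(-11/4) = -91 + (3992/1305)*(-11/4) = -91 - 10978/1305 = -129733/1305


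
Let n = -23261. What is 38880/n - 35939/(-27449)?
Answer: -231240041/638491189 ≈ -0.36217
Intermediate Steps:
38880/n - 35939/(-27449) = 38880/(-23261) - 35939/(-27449) = 38880*(-1/23261) - 35939*(-1/27449) = -38880/23261 + 35939/27449 = -231240041/638491189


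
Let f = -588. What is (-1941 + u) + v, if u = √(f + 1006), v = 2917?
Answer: 976 + √418 ≈ 996.45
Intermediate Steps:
u = √418 (u = √(-588 + 1006) = √418 ≈ 20.445)
(-1941 + u) + v = (-1941 + √418) + 2917 = 976 + √418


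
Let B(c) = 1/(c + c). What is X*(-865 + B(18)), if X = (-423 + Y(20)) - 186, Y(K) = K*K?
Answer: 6508051/36 ≈ 1.8078e+5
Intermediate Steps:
Y(K) = K²
B(c) = 1/(2*c)
X = -209 (X = (-423 + 20²) - 186 = (-423 + 400) - 186 = -23 - 186 = -209)
X*(-865 + B(18)) = -209*(-865 + (½)/18) = -209*(-865 + (½)*(1/18)) = -209*(-865 + 1/36) = -209*(-31139/36) = 6508051/36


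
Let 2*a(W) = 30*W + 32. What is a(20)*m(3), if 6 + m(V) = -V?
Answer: -2844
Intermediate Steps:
m(V) = -6 - V
a(W) = 16 + 15*W (a(W) = (30*W + 32)/2 = (32 + 30*W)/2 = 16 + 15*W)
a(20)*m(3) = (16 + 15*20)*(-6 - 1*3) = (16 + 300)*(-6 - 3) = 316*(-9) = -2844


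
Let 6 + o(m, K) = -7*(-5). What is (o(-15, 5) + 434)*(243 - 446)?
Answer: -93989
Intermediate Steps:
o(m, K) = 29 (o(m, K) = -6 - 7*(-5) = -6 + 35 = 29)
(o(-15, 5) + 434)*(243 - 446) = (29 + 434)*(243 - 446) = 463*(-203) = -93989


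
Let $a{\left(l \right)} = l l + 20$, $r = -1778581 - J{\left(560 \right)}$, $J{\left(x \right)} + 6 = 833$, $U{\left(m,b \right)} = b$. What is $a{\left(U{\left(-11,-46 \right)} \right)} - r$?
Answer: $1781544$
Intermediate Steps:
$J{\left(x \right)} = 827$ ($J{\left(x \right)} = -6 + 833 = 827$)
$r = -1779408$ ($r = -1778581 - 827 = -1779408$)
$a{\left(l \right)} = 20 + l^{2}$ ($a{\left(l \right)} = l^{2} + 20 = 20 + l^{2}$)
$a{\left(U{\left(-11,-46 \right)} \right)} - r = \left(20 + \left(-46\right)^{2}\right) - -1779408 = \left(20 + 2116\right) + 1779408 = 2136 + 1779408 = 1781544$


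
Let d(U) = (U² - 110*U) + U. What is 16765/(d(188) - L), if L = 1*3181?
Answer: 16765/11671 ≈ 1.4365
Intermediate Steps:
d(U) = U² - 109*U
L = 3181
16765/(d(188) - L) = 16765/(188*(-109 + 188) - 1*3181) = 16765/(188*79 - 3181) = 16765/(14852 - 3181) = 16765/11671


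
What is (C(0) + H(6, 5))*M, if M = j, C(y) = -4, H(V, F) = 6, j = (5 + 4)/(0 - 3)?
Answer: -6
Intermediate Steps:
j = -3 (j = 9/(-3) = 9*(-⅓) = -3)
M = -3
(C(0) + H(6, 5))*M = (-4 + 6)*(-3) = 2*(-3) = -6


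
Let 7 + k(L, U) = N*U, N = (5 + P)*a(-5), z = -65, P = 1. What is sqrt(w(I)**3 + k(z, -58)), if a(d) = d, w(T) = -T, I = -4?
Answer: sqrt(1797) ≈ 42.391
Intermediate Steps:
N = -30 (N = (5 + 1)*(-5) = 6*(-5) = -30)
k(L, U) = -7 - 30*U
sqrt(w(I)**3 + k(z, -58)) = sqrt((-1*(-4))**3 + (-7 - 30*(-58))) = sqrt(4**3 + (-7 + 1740)) = sqrt(64 + 1733) = sqrt(1797)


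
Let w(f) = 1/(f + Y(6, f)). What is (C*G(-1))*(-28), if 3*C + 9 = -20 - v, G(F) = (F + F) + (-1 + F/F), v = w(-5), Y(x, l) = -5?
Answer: -8092/15 ≈ -539.47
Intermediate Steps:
w(f) = 1/(-5 + f) (w(f) = 1/(f - 5) = 1/(-5 + f))
v = -⅒ (v = 1/(-5 - 5) = 1/(-10) = -⅒ ≈ -0.10000)
G(F) = 2*F (G(F) = 2*F + (-1 + 1) = 2*F + 0 = 2*F)
C = -289/30 (C = -3 + (-20 - 1*(-⅒))/3 = -3 + (-20 + ⅒)/3 = -3 + (⅓)*(-199/10) = -3 - 199/30 = -289/30 ≈ -9.6333)
(C*G(-1))*(-28) = -289*(-1)/15*(-28) = -289/30*(-2)*(-28) = (289/15)*(-28) = -8092/15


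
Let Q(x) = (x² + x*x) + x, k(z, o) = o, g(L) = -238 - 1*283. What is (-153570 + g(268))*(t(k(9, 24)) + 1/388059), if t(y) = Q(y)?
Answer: -10045795116005/55437 ≈ -1.8121e+8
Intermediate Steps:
g(L) = -521 (g(L) = -238 - 283 = -521)
Q(x) = x + 2*x² (Q(x) = (x² + x²) + x = 2*x² + x = x + 2*x²)
t(y) = y*(1 + 2*y)
(-153570 + g(268))*(t(k(9, 24)) + 1/388059) = (-153570 - 521)*(24*(1 + 2*24) + 1/388059) = -154091*(24*(1 + 48) + 1/388059) = -154091*(24*49 + 1/388059) = -154091*(1176 + 1/388059) = -154091*456357385/388059 = -10045795116005/55437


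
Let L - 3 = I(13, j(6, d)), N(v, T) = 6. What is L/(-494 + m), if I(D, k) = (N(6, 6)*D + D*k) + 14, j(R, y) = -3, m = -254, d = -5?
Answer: -14/187 ≈ -0.074866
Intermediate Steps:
I(D, k) = 14 + 6*D + D*k (I(D, k) = (6*D + D*k) + 14 = 14 + 6*D + D*k)
L = 56 (L = 3 + (14 + 6*13 + 13*(-3)) = 3 + (14 + 78 - 39) = 3 + 53 = 56)
L/(-494 + m) = 56/(-494 - 254) = 56/(-748) = 56*(-1/748) = -14/187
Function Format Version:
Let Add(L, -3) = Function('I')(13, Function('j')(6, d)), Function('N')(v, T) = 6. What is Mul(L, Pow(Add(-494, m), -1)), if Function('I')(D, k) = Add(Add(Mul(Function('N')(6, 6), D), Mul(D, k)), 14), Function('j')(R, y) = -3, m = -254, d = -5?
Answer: Rational(-14, 187) ≈ -0.074866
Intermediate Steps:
Function('I')(D, k) = Add(14, Mul(6, D), Mul(D, k)) (Function('I')(D, k) = Add(Add(Mul(6, D), Mul(D, k)), 14) = Add(14, Mul(6, D), Mul(D, k)))
L = 56 (L = Add(3, Add(14, Mul(6, 13), Mul(13, -3))) = Add(3, Add(14, 78, -39)) = Add(3, 53) = 56)
Mul(L, Pow(Add(-494, m), -1)) = Mul(56, Pow(Add(-494, -254), -1)) = Mul(56, Pow(-748, -1)) = Mul(56, Rational(-1, 748)) = Rational(-14, 187)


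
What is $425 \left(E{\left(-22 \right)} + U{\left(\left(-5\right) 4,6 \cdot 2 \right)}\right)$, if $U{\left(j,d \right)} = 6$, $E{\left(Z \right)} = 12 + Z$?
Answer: $-1700$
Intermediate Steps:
$425 \left(E{\left(-22 \right)} + U{\left(\left(-5\right) 4,6 \cdot 2 \right)}\right) = 425 \left(\left(12 - 22\right) + 6\right) = 425 \left(-10 + 6\right) = 425 \left(-4\right) = -1700$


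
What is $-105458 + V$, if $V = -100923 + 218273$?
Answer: $11892$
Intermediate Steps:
$V = 117350$
$-105458 + V = -105458 + 117350 = 11892$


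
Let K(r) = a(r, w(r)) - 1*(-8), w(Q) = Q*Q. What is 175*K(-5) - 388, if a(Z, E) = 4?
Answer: 1712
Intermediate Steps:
w(Q) = Q**2
K(r) = 12 (K(r) = 4 - 1*(-8) = 4 + 8 = 12)
175*K(-5) - 388 = 175*12 - 388 = 2100 - 388 = 1712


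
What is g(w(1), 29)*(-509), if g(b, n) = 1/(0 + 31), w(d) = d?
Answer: -509/31 ≈ -16.419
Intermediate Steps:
g(b, n) = 1/31
g(w(1), 29)*(-509) = (1/31)*(-509) = -509/31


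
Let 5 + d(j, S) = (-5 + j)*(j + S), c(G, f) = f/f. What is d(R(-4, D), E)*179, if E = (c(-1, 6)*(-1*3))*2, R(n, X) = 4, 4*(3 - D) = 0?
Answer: -537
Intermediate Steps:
D = 3 (D = 3 - 1/4*0 = 3 + 0 = 3)
c(G, f) = 1
E = -6 (E = (1*(-1*3))*2 = (1*(-3))*2 = -3*2 = -6)
d(j, S) = -5 + (-5 + j)*(S + j) (d(j, S) = -5 + (-5 + j)*(j + S) = -5 + (-5 + j)*(S + j))
d(R(-4, D), E)*179 = (-5 + 4**2 - 5*(-6) - 5*4 - 6*4)*179 = (-5 + 16 + 30 - 20 - 24)*179 = -3*179 = -537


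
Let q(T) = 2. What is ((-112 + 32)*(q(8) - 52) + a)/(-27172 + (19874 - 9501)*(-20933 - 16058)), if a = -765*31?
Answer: 3943/76746963 ≈ 5.1377e-5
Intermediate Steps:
a = -23715
((-112 + 32)*(q(8) - 52) + a)/(-27172 + (19874 - 9501)*(-20933 - 16058)) = ((-112 + 32)*(2 - 52) - 23715)/(-27172 + (19874 - 9501)*(-20933 - 16058)) = (-80*(-50) - 23715)/(-27172 + 10373*(-36991)) = (4000 - 23715)/(-27172 - 383707643) = -19715/(-383734815) = -19715*(-1/383734815) = 3943/76746963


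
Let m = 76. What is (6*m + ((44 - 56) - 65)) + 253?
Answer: 632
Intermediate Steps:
(6*m + ((44 - 56) - 65)) + 253 = (6*76 + ((44 - 56) - 65)) + 253 = (456 + (-12 - 65)) + 253 = (456 - 77) + 253 = 379 + 253 = 632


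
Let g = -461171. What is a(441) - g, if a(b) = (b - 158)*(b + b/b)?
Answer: 586257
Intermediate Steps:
a(b) = (1 + b)*(-158 + b) (a(b) = (-158 + b)*(b + 1) = (-158 + b)*(1 + b) = (1 + b)*(-158 + b))
a(441) - g = (-158 + 441² - 157*441) - 1*(-461171) = (-158 + 194481 - 69237) + 461171 = 125086 + 461171 = 586257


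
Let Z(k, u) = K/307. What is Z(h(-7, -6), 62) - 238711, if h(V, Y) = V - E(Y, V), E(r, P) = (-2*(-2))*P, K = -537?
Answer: -73284814/307 ≈ -2.3871e+5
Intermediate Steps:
E(r, P) = 4*P
h(V, Y) = -3*V (h(V, Y) = V - 4*V = -3*V)
Z(k, u) = -537/307
Z(h(-7, -6), 62) - 238711 = -537/307 - 238711 = -73284814/307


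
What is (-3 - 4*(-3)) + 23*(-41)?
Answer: -934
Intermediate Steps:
(-3 - 4*(-3)) + 23*(-41) = (-3 + 12) - 943 = 9 - 943 = -934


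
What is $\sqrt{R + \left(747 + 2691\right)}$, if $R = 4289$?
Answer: $\sqrt{7727} \approx 87.903$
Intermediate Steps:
$\sqrt{R + \left(747 + 2691\right)} = \sqrt{4289 + \left(747 + 2691\right)} = \sqrt{4289 + 3438} = \sqrt{7727}$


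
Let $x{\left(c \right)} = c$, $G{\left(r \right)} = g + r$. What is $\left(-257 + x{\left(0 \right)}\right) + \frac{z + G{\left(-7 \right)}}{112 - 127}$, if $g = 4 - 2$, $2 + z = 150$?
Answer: $- \frac{3998}{15} \approx -266.53$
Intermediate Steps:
$z = 148$ ($z = -2 + 150 = 148$)
$g = 2$ ($g = 4 - 2 = 2$)
$G{\left(r \right)} = 2 + r$
$\left(-257 + x{\left(0 \right)}\right) + \frac{z + G{\left(-7 \right)}}{112 - 127} = \left(-257 + 0\right) + \frac{148 + \left(2 - 7\right)}{112 - 127} = -257 + \frac{148 - 5}{-15} = -257 + 143 \left(- \frac{1}{15}\right) = -257 - \frac{143}{15} = - \frac{3998}{15}$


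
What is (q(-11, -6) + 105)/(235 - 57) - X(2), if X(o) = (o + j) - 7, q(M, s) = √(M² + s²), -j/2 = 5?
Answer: 2775/178 + √157/178 ≈ 15.660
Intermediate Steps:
j = -10 (j = -2*5 = -10)
X(o) = -17 + o (X(o) = (o - 10) - 7 = (-10 + o) - 7 = -17 + o)
(q(-11, -6) + 105)/(235 - 57) - X(2) = (√((-11)² + (-6)²) + 105)/(235 - 57) - (-17 + 2) = (√(121 + 36) + 105)/178 - 1*(-15) = (√157 + 105)*(1/178) + 15 = (105 + √157)*(1/178) + 15 = (105/178 + √157/178) + 15 = 2775/178 + √157/178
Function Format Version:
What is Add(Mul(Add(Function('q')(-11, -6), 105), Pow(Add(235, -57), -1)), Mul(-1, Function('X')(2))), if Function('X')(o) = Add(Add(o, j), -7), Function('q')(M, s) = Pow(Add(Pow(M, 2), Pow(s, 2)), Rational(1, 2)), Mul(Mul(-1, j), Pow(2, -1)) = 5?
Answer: Add(Rational(2775, 178), Mul(Rational(1, 178), Pow(157, Rational(1, 2)))) ≈ 15.660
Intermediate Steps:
j = -10 (j = Mul(-2, 5) = -10)
Function('X')(o) = Add(-17, o) (Function('X')(o) = Add(Add(o, -10), -7) = Add(Add(-10, o), -7) = Add(-17, o))
Add(Mul(Add(Function('q')(-11, -6), 105), Pow(Add(235, -57), -1)), Mul(-1, Function('X')(2))) = Add(Mul(Add(Pow(Add(Pow(-11, 2), Pow(-6, 2)), Rational(1, 2)), 105), Pow(Add(235, -57), -1)), Mul(-1, Add(-17, 2))) = Add(Mul(Add(Pow(Add(121, 36), Rational(1, 2)), 105), Pow(178, -1)), Mul(-1, -15)) = Add(Mul(Add(Pow(157, Rational(1, 2)), 105), Rational(1, 178)), 15) = Add(Mul(Add(105, Pow(157, Rational(1, 2))), Rational(1, 178)), 15) = Add(Add(Rational(105, 178), Mul(Rational(1, 178), Pow(157, Rational(1, 2)))), 15) = Add(Rational(2775, 178), Mul(Rational(1, 178), Pow(157, Rational(1, 2))))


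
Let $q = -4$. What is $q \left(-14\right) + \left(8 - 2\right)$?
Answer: $62$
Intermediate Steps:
$q \left(-14\right) + \left(8 - 2\right) = \left(-4\right) \left(-14\right) + \left(8 - 2\right) = 56 + \left(8 - 2\right) = 56 + 6 = 62$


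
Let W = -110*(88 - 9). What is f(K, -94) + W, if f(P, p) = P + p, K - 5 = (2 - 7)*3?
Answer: -8794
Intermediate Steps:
K = -10 (K = 5 + (2 - 7)*3 = 5 - 5*3 = 5 - 15 = -10)
W = -8690 (W = -110*79 = -8690)
f(K, -94) + W = (-10 - 94) - 8690 = -104 - 8690 = -8794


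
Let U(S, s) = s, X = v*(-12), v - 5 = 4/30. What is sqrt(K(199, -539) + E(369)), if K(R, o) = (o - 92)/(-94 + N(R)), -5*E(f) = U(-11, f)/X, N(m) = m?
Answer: I*sqrt(25674495)/2310 ≈ 2.1935*I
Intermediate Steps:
v = 77/15 (v = 5 + 4/30 = 5 + 4*(1/30) = 5 + 2/15 = 77/15 ≈ 5.1333)
X = -308/5 (X = (77/15)*(-12) = -308/5 ≈ -61.600)
E(f) = f/308 (E(f) = -f/(5*(-308/5)) = -f*(-5)/(5*308) = -(-1)*f/308 = f/308)
K(R, o) = (-92 + o)/(-94 + R) (K(R, o) = (o - 92)/(-94 + R) = (-92 + o)/(-94 + R))
sqrt(K(199, -539) + E(369)) = sqrt((-92 - 539)/(-94 + 199) + (1/308)*369) = sqrt(-631/105 + 369/308) = sqrt(-22229/4620) = I*sqrt(25674495)/2310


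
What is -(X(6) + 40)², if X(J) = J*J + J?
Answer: -6724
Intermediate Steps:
X(J) = J + J² (X(J) = J² + J = J + J²)
-(X(6) + 40)² = -(6*(1 + 6) + 40)² = -(6*7 + 40)² = -(42 + 40)² = -1*82² = -1*6724 = -6724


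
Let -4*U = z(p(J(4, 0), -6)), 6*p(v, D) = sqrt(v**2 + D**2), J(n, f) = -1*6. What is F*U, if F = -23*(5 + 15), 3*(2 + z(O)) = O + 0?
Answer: -230 + 115*sqrt(2)/3 ≈ -175.79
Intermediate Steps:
J(n, f) = -6
p(v, D) = sqrt(D**2 + v**2)/6 (p(v, D) = sqrt(v**2 + D**2)/6 = sqrt(D**2 + v**2)/6)
z(O) = -2 + O/3 (z(O) = -2 + (O + 0)/3 = -2 + O/3)
F = -460 (F = -23*20 = -460)
U = 1/2 - sqrt(2)/12 (U = -(-2 + (sqrt((-6)**2 + (-6)**2)/6)/3)/4 = -(-2 + (sqrt(36 + 36)/6)/3)/4 = -(-2 + (sqrt(72)/6)/3)/4 = -(-2 + ((6*sqrt(2))/6)/3)/4 = -(-2 + sqrt(2)/3)/4 = 1/2 - sqrt(2)/12 ≈ 0.38215)
F*U = -460*(1/2 - sqrt(2)/12) = -230 + 115*sqrt(2)/3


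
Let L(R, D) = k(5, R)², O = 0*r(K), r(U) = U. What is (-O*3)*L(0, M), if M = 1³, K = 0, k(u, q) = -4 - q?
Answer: 0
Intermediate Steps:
O = 0 (O = 0*0 = 0)
M = 1
L(R, D) = (-4 - R)²
(-O*3)*L(0, M) = (-1*0*3)*(4 + 0)² = (0*3)*4² = 0*16 = 0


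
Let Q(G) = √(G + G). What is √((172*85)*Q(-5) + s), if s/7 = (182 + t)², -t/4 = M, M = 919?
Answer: 2*√(21364063 + 3655*I*√10) ≈ 9244.3 + 2.5006*I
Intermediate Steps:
t = -3676 (t = -4*919 = -3676)
Q(G) = √2*√G (Q(G) = √(2*G) = √2*√G)
s = 85456252 (s = 7*(182 - 3676)² = 7*(-3494)² = 7*12208036 = 85456252)
√((172*85)*Q(-5) + s) = √((172*85)*(√2*√(-5)) + 85456252) = √(14620*(√2*(I*√5)) + 85456252) = √(14620*(I*√10) + 85456252) = √(14620*I*√10 + 85456252) = √(85456252 + 14620*I*√10)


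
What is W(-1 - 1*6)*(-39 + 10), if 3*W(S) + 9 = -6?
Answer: 145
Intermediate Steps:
W(S) = -5 (W(S) = -3 + (⅓)*(-6) = -3 - 2 = -5)
W(-1 - 1*6)*(-39 + 10) = -5*(-39 + 10) = -5*(-29) = 145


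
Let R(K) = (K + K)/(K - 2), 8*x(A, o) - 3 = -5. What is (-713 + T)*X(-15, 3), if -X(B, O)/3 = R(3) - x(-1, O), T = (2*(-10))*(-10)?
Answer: 38475/4 ≈ 9618.8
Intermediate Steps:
x(A, o) = -¼ (x(A, o) = 3/8 + (⅛)*(-5) = 3/8 - 5/8 = -¼)
R(K) = 2*K/(-2 + K) (R(K) = (2*K)/(-2 + K) = 2*K/(-2 + K))
T = 200 (T = -20*(-10) = 200)
X(B, O) = -75/4 (X(B, O) = -3*(2*3/(-2 + 3) - 1*(-¼)) = -3*(2*3/1 + ¼) = -3*(2*3*1 + ¼) = -3*(6 + ¼) = -3*25/4 = -75/4)
(-713 + T)*X(-15, 3) = (-713 + 200)*(-75/4) = -513*(-75/4) = 38475/4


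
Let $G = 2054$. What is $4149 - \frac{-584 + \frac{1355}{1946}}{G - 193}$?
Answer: $\frac{15026763503}{3621506} \approx 4149.3$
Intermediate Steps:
$4149 - \frac{-584 + \frac{1355}{1946}}{G - 193} = 4149 - \frac{-584 + \frac{1355}{1946}}{2054 - 193} = 4149 - \frac{-584 + 1355 \cdot \frac{1}{1946}}{1861} = 4149 - \left(-584 + \frac{1355}{1946}\right) \frac{1}{1861} = 4149 - \left(- \frac{1135109}{1946}\right) \frac{1}{1861} = 4149 - - \frac{1135109}{3621506} = 4149 + \frac{1135109}{3621506} = \frac{15026763503}{3621506}$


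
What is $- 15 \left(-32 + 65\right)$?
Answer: $-495$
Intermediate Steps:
$- 15 \left(-32 + 65\right) = \left(-15\right) 33 = -495$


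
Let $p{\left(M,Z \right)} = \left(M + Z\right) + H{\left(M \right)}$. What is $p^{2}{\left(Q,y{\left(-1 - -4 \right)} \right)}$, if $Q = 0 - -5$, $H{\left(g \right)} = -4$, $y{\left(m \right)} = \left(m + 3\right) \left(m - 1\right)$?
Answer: $169$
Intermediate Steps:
$y{\left(m \right)} = \left(-1 + m\right) \left(3 + m\right)$ ($y{\left(m \right)} = \left(3 + m\right) \left(-1 + m\right) = \left(-1 + m\right) \left(3 + m\right)$)
$Q = 5$ ($Q = 0 + 5 = 5$)
$p{\left(M,Z \right)} = -4 + M + Z$ ($p{\left(M,Z \right)} = \left(M + Z\right) - 4 = -4 + M + Z$)
$p^{2}{\left(Q,y{\left(-1 - -4 \right)} \right)} = \left(-4 + 5 + \left(-3 + \left(-1 - -4\right)^{2} + 2 \left(-1 - -4\right)\right)\right)^{2} = \left(-4 + 5 + \left(-3 + \left(-1 + 4\right)^{2} + 2 \left(-1 + 4\right)\right)\right)^{2} = \left(-4 + 5 + \left(-3 + 3^{2} + 2 \cdot 3\right)\right)^{2} = \left(-4 + 5 + \left(-3 + 9 + 6\right)\right)^{2} = \left(-4 + 5 + 12\right)^{2} = 13^{2} = 169$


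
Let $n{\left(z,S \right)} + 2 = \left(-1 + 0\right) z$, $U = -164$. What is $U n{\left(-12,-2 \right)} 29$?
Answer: $-47560$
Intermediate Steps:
$n{\left(z,S \right)} = -2 - z$ ($n{\left(z,S \right)} = -2 + \left(-1 + 0\right) z = -2 - z$)
$U n{\left(-12,-2 \right)} 29 = - 164 \left(-2 - -12\right) 29 = - 164 \left(-2 + 12\right) 29 = \left(-164\right) 10 \cdot 29 = \left(-1640\right) 29 = -47560$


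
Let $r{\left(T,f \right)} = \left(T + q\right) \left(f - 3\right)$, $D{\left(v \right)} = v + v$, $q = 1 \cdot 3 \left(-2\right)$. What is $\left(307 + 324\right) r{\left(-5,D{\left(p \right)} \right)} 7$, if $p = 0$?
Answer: $145761$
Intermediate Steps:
$q = -6$ ($q = 3 \left(-2\right) = -6$)
$D{\left(v \right)} = 2 v$
$r{\left(T,f \right)} = \left(-6 + T\right) \left(-3 + f\right)$ ($r{\left(T,f \right)} = \left(T - 6\right) \left(f - 3\right) = \left(-6 + T\right) \left(-3 + f\right)$)
$\left(307 + 324\right) r{\left(-5,D{\left(p \right)} \right)} 7 = \left(307 + 324\right) \left(18 - 6 \cdot 2 \cdot 0 - -15 - 5 \cdot 2 \cdot 0\right) 7 = 631 \left(18 - 0 + 15 - 0\right) 7 = 631 \left(18 + 0 + 15 + 0\right) 7 = 631 \cdot 33 \cdot 7 = 631 \cdot 231 = 145761$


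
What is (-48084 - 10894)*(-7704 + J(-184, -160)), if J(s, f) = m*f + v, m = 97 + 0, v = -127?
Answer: 1377195278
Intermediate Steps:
m = 97
J(s, f) = -127 + 97*f (J(s, f) = 97*f - 127 = -127 + 97*f)
(-48084 - 10894)*(-7704 + J(-184, -160)) = (-48084 - 10894)*(-7704 + (-127 + 97*(-160))) = -58978*(-7704 + (-127 - 15520)) = -58978*(-7704 - 15647) = -58978*(-23351) = 1377195278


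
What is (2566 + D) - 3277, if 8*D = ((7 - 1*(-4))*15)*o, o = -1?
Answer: -5853/8 ≈ -731.63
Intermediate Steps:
D = -165/8 (D = (((7 - 1*(-4))*15)*(-1))/8 = (((7 + 4)*15)*(-1))/8 = ((11*15)*(-1))/8 = (165*(-1))/8 = (⅛)*(-165) = -165/8 ≈ -20.625)
(2566 + D) - 3277 = (2566 - 165/8) - 3277 = 20363/8 - 3277 = -5853/8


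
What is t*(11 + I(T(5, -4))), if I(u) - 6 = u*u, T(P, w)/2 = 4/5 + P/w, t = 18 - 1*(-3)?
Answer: 37401/100 ≈ 374.01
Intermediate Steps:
t = 21 (t = 18 + 3 = 21)
T(P, w) = 8/5 + 2*P/w (T(P, w) = 2*(4/5 + P/w) = 2*(4*(⅕) + P/w) = 2*(⅘ + P/w) = 8/5 + 2*P/w)
I(u) = 6 + u² (I(u) = 6 + u*u = 6 + u²)
t*(11 + I(T(5, -4))) = 21*(11 + (6 + (8/5 + 2*5/(-4))²)) = 21*(11 + (6 + (8/5 + 2*5*(-¼))²)) = 21*(11 + (6 + (8/5 - 5/2)²)) = 21*(11 + (6 + (-9/10)²)) = 21*(11 + (6 + 81/100)) = 21*(11 + 681/100) = 21*(1781/100) = 37401/100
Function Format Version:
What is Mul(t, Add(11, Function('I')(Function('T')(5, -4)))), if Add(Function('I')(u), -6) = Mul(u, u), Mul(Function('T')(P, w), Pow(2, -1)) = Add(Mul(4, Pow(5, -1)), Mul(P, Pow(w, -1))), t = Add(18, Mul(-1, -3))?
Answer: Rational(37401, 100) ≈ 374.01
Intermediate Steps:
t = 21 (t = Add(18, 3) = 21)
Function('T')(P, w) = Add(Rational(8, 5), Mul(2, P, Pow(w, -1))) (Function('T')(P, w) = Mul(2, Add(Mul(4, Pow(5, -1)), Mul(P, Pow(w, -1)))) = Mul(2, Add(Mul(4, Rational(1, 5)), Mul(P, Pow(w, -1)))) = Mul(2, Add(Rational(4, 5), Mul(P, Pow(w, -1)))) = Add(Rational(8, 5), Mul(2, P, Pow(w, -1))))
Function('I')(u) = Add(6, Pow(u, 2)) (Function('I')(u) = Add(6, Mul(u, u)) = Add(6, Pow(u, 2)))
Mul(t, Add(11, Function('I')(Function('T')(5, -4)))) = Mul(21, Add(11, Add(6, Pow(Add(Rational(8, 5), Mul(2, 5, Pow(-4, -1))), 2)))) = Mul(21, Add(11, Add(6, Pow(Add(Rational(8, 5), Mul(2, 5, Rational(-1, 4))), 2)))) = Mul(21, Add(11, Add(6, Pow(Add(Rational(8, 5), Rational(-5, 2)), 2)))) = Mul(21, Add(11, Add(6, Pow(Rational(-9, 10), 2)))) = Mul(21, Add(11, Add(6, Rational(81, 100)))) = Mul(21, Add(11, Rational(681, 100))) = Mul(21, Rational(1781, 100)) = Rational(37401, 100)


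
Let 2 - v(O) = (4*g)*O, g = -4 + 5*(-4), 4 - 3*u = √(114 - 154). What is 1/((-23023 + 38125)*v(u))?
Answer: 13/87380172 + 8*I*√10/109225215 ≈ 1.4878e-7 + 2.3162e-7*I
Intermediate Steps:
u = 4/3 - 2*I*√10/3 (u = 4/3 - √(114 - 154)/3 = 4/3 - 2*I*√10/3 ≈ 1.3333 - 2.1082*I)
g = -24 (g = -4 - 20 = -24)
v(O) = 2 + 96*O (v(O) = 2 - 4*(-24)*O = 2 - (-96)*O = 2 + 96*O)
1/((-23023 + 38125)*v(u)) = 1/((-23023 + 38125)*(2 + 96*(4/3 - 2*I*√10/3))) = 1/(15102*(2 + (128 - 64*I*√10))) = 1/(15102*(130 - 64*I*√10))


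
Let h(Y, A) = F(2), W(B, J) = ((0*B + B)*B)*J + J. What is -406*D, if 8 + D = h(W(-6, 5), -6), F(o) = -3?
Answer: 4466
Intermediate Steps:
W(B, J) = J + J*B² (W(B, J) = ((0 + B)*B)*J + J = (B*B)*J + J = B²*J + J = J*B² + J = J + J*B²)
h(Y, A) = -3
D = -11 (D = -8 - 3 = -11)
-406*D = -406*(-11) = 4466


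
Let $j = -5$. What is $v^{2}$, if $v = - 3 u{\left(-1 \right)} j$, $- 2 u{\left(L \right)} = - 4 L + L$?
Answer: $\frac{2025}{4} \approx 506.25$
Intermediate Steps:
$u{\left(L \right)} = \frac{3 L}{2}$ ($u{\left(L \right)} = - \frac{- 4 L + L}{2} = - \frac{\left(-3\right) L}{2} = \frac{3 L}{2}$)
$v = - \frac{45}{2}$ ($v = - 3 \cdot \frac{3}{2} \left(-1\right) \left(-5\right) = \left(-3\right) \left(- \frac{3}{2}\right) \left(-5\right) = \frac{9}{2} \left(-5\right) = - \frac{45}{2} \approx -22.5$)
$v^{2} = \left(- \frac{45}{2}\right)^{2} = \frac{2025}{4}$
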